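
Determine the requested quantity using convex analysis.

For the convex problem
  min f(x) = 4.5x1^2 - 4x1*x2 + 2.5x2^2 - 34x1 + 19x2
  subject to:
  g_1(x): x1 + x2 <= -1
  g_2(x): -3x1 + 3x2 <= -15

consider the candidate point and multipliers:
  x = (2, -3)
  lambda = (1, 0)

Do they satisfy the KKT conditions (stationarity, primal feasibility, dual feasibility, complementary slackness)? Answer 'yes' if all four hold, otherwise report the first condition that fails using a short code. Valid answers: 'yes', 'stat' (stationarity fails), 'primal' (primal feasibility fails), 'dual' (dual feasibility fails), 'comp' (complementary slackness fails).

Gradient of f: grad f(x) = Q x + c = (-4, -4)
Constraint values g_i(x) = a_i^T x - b_i:
  g_1((2, -3)) = 0
  g_2((2, -3)) = 0
Stationarity residual: grad f(x) + sum_i lambda_i a_i = (-3, -3)
  -> stationarity FAILS
Primal feasibility (all g_i <= 0): OK
Dual feasibility (all lambda_i >= 0): OK
Complementary slackness (lambda_i * g_i(x) = 0 for all i): OK

Verdict: the first failing condition is stationarity -> stat.

stat


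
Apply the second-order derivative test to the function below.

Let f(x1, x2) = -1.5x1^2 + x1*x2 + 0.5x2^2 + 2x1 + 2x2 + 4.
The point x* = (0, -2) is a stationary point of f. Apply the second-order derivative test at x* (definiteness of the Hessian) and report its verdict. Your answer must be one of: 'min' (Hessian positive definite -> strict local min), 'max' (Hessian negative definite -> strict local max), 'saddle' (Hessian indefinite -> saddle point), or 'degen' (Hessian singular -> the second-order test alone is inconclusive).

Compute the Hessian H = grad^2 f:
  H = [[-3, 1], [1, 1]]
Verify stationarity: grad f(x*) = H x* + g = (0, 0).
Eigenvalues of H: -3.2361, 1.2361.
Eigenvalues have mixed signs, so H is indefinite -> x* is a saddle point.

saddle


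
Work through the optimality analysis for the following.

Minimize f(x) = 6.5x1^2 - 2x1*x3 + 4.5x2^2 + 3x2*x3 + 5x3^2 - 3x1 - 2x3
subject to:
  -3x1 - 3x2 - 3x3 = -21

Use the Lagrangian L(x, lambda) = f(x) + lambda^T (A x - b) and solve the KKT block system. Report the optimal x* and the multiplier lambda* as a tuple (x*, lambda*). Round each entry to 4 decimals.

Form the Lagrangian:
  L(x, lambda) = (1/2) x^T Q x + c^T x + lambda^T (A x - b)
Stationarity (grad_x L = 0): Q x + c + A^T lambda = 0.
Primal feasibility: A x = b.

This gives the KKT block system:
  [ Q   A^T ] [ x     ]   [-c ]
  [ A    0  ] [ lambda ] = [ b ]

Solving the linear system:
  x*      = (2.5259, 1.8667, 2.6074)
  lambda* = (8.2074)
  f(x*)   = 79.7815

x* = (2.5259, 1.8667, 2.6074), lambda* = (8.2074)


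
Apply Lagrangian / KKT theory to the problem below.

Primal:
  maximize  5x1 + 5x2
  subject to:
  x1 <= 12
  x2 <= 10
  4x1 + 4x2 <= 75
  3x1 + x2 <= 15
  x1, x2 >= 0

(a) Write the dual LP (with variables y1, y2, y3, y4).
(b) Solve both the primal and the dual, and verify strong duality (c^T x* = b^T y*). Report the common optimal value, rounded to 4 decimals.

The standard primal-dual pair for 'max c^T x s.t. A x <= b, x >= 0' is:
  Dual:  min b^T y  s.t.  A^T y >= c,  y >= 0.

So the dual LP is:
  minimize  12y1 + 10y2 + 75y3 + 15y4
  subject to:
    y1 + 4y3 + 3y4 >= 5
    y2 + 4y3 + y4 >= 5
    y1, y2, y3, y4 >= 0

Solving the primal: x* = (1.6667, 10).
  primal value c^T x* = 58.3333.
Solving the dual: y* = (0, 3.3333, 0, 1.6667).
  dual value b^T y* = 58.3333.
Strong duality: c^T x* = b^T y*. Confirmed.

58.3333


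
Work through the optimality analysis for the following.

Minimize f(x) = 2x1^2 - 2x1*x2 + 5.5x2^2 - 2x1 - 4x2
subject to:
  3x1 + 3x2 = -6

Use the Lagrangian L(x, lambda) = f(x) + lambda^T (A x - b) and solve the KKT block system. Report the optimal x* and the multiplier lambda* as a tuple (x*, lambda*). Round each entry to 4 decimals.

Form the Lagrangian:
  L(x, lambda) = (1/2) x^T Q x + c^T x + lambda^T (A x - b)
Stationarity (grad_x L = 0): Q x + c + A^T lambda = 0.
Primal feasibility: A x = b.

This gives the KKT block system:
  [ Q   A^T ] [ x     ]   [-c ]
  [ A    0  ] [ lambda ] = [ b ]

Solving the linear system:
  x*      = (-1.4737, -0.5263)
  lambda* = (2.2807)
  f(x*)   = 9.3684

x* = (-1.4737, -0.5263), lambda* = (2.2807)


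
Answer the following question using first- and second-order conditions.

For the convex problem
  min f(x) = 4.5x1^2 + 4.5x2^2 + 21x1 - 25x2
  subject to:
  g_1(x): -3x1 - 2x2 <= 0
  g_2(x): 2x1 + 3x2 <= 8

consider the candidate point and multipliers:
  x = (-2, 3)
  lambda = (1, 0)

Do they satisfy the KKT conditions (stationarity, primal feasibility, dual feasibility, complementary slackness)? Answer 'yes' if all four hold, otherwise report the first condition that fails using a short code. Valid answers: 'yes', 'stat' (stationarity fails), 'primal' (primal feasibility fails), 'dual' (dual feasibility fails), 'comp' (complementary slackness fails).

Gradient of f: grad f(x) = Q x + c = (3, 2)
Constraint values g_i(x) = a_i^T x - b_i:
  g_1((-2, 3)) = 0
  g_2((-2, 3)) = -3
Stationarity residual: grad f(x) + sum_i lambda_i a_i = (0, 0)
  -> stationarity OK
Primal feasibility (all g_i <= 0): OK
Dual feasibility (all lambda_i >= 0): OK
Complementary slackness (lambda_i * g_i(x) = 0 for all i): OK

Verdict: yes, KKT holds.

yes


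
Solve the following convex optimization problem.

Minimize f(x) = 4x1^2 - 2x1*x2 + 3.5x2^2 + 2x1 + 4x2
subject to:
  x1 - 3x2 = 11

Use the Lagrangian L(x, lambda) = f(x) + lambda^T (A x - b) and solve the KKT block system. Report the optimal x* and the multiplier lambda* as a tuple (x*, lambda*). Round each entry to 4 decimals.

Form the Lagrangian:
  L(x, lambda) = (1/2) x^T Q x + c^T x + lambda^T (A x - b)
Stationarity (grad_x L = 0): Q x + c + A^T lambda = 0.
Primal feasibility: A x = b.

This gives the KKT block system:
  [ Q   A^T ] [ x     ]   [-c ]
  [ A    0  ] [ lambda ] = [ b ]

Solving the linear system:
  x*      = (-0.2836, -3.7612)
  lambda* = (-7.2537)
  f(x*)   = 32.0896

x* = (-0.2836, -3.7612), lambda* = (-7.2537)


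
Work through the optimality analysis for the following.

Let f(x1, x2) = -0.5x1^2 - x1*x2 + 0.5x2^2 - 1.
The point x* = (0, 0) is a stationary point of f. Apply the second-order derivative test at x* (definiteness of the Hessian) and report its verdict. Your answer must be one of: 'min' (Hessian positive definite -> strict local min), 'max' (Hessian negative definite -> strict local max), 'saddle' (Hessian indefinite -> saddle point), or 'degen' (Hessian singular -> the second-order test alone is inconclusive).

Compute the Hessian H = grad^2 f:
  H = [[-1, -1], [-1, 1]]
Verify stationarity: grad f(x*) = H x* + g = (0, 0).
Eigenvalues of H: -1.4142, 1.4142.
Eigenvalues have mixed signs, so H is indefinite -> x* is a saddle point.

saddle


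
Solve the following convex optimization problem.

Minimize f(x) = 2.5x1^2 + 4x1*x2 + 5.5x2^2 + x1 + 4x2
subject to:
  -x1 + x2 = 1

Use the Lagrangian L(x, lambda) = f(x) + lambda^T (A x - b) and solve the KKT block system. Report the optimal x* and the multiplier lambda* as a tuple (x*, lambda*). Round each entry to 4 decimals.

Form the Lagrangian:
  L(x, lambda) = (1/2) x^T Q x + c^T x + lambda^T (A x - b)
Stationarity (grad_x L = 0): Q x + c + A^T lambda = 0.
Primal feasibility: A x = b.

This gives the KKT block system:
  [ Q   A^T ] [ x     ]   [-c ]
  [ A    0  ] [ lambda ] = [ b ]

Solving the linear system:
  x*      = (-0.8333, 0.1667)
  lambda* = (-2.5)
  f(x*)   = 1.1667

x* = (-0.8333, 0.1667), lambda* = (-2.5)


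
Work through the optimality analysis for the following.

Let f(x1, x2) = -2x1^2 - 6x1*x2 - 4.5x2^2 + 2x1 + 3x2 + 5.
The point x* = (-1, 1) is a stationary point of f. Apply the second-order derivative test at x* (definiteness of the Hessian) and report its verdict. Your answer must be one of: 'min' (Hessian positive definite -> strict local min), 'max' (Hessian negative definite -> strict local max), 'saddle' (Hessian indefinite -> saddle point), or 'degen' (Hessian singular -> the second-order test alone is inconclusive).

Compute the Hessian H = grad^2 f:
  H = [[-4, -6], [-6, -9]]
Verify stationarity: grad f(x*) = H x* + g = (0, 0).
Eigenvalues of H: -13, 0.
H has a zero eigenvalue (singular; negative semidefinite but not definite), so H is neither positive definite, negative definite, nor indefinite. The second-order test alone is inconclusive -> degen.
(Indeed, f is constant along the null direction of H through x*, so x* is not a strict local extremum.)

degen


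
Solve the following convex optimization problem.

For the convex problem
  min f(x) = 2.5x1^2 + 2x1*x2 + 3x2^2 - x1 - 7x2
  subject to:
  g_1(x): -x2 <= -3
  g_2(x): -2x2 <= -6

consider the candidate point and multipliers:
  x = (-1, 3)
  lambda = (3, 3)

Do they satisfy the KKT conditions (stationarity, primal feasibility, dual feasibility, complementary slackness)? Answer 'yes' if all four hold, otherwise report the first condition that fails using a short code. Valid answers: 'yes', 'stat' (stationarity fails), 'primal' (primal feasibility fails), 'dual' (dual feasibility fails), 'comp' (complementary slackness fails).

Gradient of f: grad f(x) = Q x + c = (0, 9)
Constraint values g_i(x) = a_i^T x - b_i:
  g_1((-1, 3)) = 0
  g_2((-1, 3)) = 0
Stationarity residual: grad f(x) + sum_i lambda_i a_i = (0, 0)
  -> stationarity OK
Primal feasibility (all g_i <= 0): OK
Dual feasibility (all lambda_i >= 0): OK
Complementary slackness (lambda_i * g_i(x) = 0 for all i): OK

Verdict: yes, KKT holds.

yes


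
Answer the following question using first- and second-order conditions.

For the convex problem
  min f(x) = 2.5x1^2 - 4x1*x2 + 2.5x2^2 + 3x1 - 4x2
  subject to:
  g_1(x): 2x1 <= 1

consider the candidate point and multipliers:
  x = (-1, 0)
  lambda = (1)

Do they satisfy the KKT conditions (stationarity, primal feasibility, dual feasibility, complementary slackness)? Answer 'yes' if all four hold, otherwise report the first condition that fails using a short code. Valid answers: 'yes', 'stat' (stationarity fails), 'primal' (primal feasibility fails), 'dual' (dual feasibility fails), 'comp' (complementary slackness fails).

Gradient of f: grad f(x) = Q x + c = (-2, 0)
Constraint values g_i(x) = a_i^T x - b_i:
  g_1((-1, 0)) = -3
Stationarity residual: grad f(x) + sum_i lambda_i a_i = (0, 0)
  -> stationarity OK
Primal feasibility (all g_i <= 0): OK
Dual feasibility (all lambda_i >= 0): OK
Complementary slackness (lambda_i * g_i(x) = 0 for all i): FAILS

Verdict: the first failing condition is complementary_slackness -> comp.

comp


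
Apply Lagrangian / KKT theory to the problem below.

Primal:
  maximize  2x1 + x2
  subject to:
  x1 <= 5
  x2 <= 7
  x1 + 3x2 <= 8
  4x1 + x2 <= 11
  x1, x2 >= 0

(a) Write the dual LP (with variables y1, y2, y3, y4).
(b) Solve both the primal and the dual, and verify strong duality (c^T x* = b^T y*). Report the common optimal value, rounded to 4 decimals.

The standard primal-dual pair for 'max c^T x s.t. A x <= b, x >= 0' is:
  Dual:  min b^T y  s.t.  A^T y >= c,  y >= 0.

So the dual LP is:
  minimize  5y1 + 7y2 + 8y3 + 11y4
  subject to:
    y1 + y3 + 4y4 >= 2
    y2 + 3y3 + y4 >= 1
    y1, y2, y3, y4 >= 0

Solving the primal: x* = (2.2727, 1.9091).
  primal value c^T x* = 6.4545.
Solving the dual: y* = (0, 0, 0.1818, 0.4545).
  dual value b^T y* = 6.4545.
Strong duality: c^T x* = b^T y*. Confirmed.

6.4545


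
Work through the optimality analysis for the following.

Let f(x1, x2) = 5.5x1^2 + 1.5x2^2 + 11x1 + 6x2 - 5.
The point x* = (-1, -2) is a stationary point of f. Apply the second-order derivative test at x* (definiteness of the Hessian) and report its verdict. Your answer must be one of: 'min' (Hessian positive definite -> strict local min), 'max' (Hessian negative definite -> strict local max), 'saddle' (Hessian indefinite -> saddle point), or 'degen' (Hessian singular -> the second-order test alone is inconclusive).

Compute the Hessian H = grad^2 f:
  H = [[11, 0], [0, 3]]
Verify stationarity: grad f(x*) = H x* + g = (0, 0).
Eigenvalues of H: 3, 11.
Both eigenvalues > 0, so H is positive definite -> x* is a strict local min.

min


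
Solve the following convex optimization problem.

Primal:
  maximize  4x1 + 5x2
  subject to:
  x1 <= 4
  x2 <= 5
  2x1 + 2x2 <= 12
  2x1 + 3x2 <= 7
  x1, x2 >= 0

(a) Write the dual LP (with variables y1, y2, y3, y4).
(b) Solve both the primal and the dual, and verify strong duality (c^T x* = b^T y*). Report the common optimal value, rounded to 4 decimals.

The standard primal-dual pair for 'max c^T x s.t. A x <= b, x >= 0' is:
  Dual:  min b^T y  s.t.  A^T y >= c,  y >= 0.

So the dual LP is:
  minimize  4y1 + 5y2 + 12y3 + 7y4
  subject to:
    y1 + 2y3 + 2y4 >= 4
    y2 + 2y3 + 3y4 >= 5
    y1, y2, y3, y4 >= 0

Solving the primal: x* = (3.5, 0).
  primal value c^T x* = 14.
Solving the dual: y* = (0, 0, 0, 2).
  dual value b^T y* = 14.
Strong duality: c^T x* = b^T y*. Confirmed.

14


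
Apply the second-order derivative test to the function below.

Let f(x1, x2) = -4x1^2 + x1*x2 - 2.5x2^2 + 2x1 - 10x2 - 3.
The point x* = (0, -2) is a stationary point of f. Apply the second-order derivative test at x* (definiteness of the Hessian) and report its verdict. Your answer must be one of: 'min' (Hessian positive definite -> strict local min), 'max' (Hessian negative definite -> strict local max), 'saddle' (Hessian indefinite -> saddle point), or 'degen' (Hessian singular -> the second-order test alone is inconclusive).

Compute the Hessian H = grad^2 f:
  H = [[-8, 1], [1, -5]]
Verify stationarity: grad f(x*) = H x* + g = (0, 0).
Eigenvalues of H: -8.3028, -4.6972.
Both eigenvalues < 0, so H is negative definite -> x* is a strict local max.

max


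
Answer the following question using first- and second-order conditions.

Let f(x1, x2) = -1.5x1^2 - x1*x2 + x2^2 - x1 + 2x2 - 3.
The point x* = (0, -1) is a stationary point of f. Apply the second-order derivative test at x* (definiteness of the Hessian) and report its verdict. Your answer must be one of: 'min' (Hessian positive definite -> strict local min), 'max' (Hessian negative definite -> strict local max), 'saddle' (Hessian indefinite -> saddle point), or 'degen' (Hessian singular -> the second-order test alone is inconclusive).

Compute the Hessian H = grad^2 f:
  H = [[-3, -1], [-1, 2]]
Verify stationarity: grad f(x*) = H x* + g = (0, 0).
Eigenvalues of H: -3.1926, 2.1926.
Eigenvalues have mixed signs, so H is indefinite -> x* is a saddle point.

saddle


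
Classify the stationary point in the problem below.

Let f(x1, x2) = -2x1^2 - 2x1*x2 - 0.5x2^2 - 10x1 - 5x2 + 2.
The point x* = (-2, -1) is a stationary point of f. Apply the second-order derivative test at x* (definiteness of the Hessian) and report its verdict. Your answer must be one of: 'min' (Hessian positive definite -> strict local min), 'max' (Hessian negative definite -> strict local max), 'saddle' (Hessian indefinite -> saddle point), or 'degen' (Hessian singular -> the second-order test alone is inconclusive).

Compute the Hessian H = grad^2 f:
  H = [[-4, -2], [-2, -1]]
Verify stationarity: grad f(x*) = H x* + g = (0, 0).
Eigenvalues of H: -5, 0.
H has a zero eigenvalue (singular; negative semidefinite but not definite), so H is neither positive definite, negative definite, nor indefinite. The second-order test alone is inconclusive -> degen.
(Indeed, f is constant along the null direction of H through x*, so x* is not a strict local extremum.)

degen


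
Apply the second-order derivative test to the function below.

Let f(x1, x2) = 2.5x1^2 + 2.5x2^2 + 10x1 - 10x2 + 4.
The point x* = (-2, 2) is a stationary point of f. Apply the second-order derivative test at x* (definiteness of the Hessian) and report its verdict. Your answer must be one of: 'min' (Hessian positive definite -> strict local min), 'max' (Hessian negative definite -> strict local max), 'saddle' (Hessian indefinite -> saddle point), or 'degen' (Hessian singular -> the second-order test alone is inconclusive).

Compute the Hessian H = grad^2 f:
  H = [[5, 0], [0, 5]]
Verify stationarity: grad f(x*) = H x* + g = (0, 0).
Eigenvalues of H: 5, 5.
Both eigenvalues > 0, so H is positive definite -> x* is a strict local min.

min


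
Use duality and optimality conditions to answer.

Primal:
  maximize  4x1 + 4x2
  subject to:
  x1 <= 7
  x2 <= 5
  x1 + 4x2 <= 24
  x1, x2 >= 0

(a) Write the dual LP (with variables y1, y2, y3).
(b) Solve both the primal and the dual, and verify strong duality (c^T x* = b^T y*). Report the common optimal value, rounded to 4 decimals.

The standard primal-dual pair for 'max c^T x s.t. A x <= b, x >= 0' is:
  Dual:  min b^T y  s.t.  A^T y >= c,  y >= 0.

So the dual LP is:
  minimize  7y1 + 5y2 + 24y3
  subject to:
    y1 + y3 >= 4
    y2 + 4y3 >= 4
    y1, y2, y3 >= 0

Solving the primal: x* = (7, 4.25).
  primal value c^T x* = 45.
Solving the dual: y* = (3, 0, 1).
  dual value b^T y* = 45.
Strong duality: c^T x* = b^T y*. Confirmed.

45


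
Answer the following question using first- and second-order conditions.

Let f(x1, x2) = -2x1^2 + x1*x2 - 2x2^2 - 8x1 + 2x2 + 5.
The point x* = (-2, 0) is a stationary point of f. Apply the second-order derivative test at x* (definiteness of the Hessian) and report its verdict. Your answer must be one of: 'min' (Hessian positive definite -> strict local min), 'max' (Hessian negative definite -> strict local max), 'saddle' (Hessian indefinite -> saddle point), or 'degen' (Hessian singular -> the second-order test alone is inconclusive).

Compute the Hessian H = grad^2 f:
  H = [[-4, 1], [1, -4]]
Verify stationarity: grad f(x*) = H x* + g = (0, 0).
Eigenvalues of H: -5, -3.
Both eigenvalues < 0, so H is negative definite -> x* is a strict local max.

max


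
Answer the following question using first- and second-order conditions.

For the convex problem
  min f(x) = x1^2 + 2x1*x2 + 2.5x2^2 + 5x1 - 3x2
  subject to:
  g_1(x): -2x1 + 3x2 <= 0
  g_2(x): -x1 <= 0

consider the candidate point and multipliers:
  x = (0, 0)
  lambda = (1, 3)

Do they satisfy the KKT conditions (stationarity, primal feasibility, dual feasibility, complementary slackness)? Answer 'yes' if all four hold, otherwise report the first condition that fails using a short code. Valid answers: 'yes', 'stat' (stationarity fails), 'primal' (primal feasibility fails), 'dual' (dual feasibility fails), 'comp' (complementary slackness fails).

Gradient of f: grad f(x) = Q x + c = (5, -3)
Constraint values g_i(x) = a_i^T x - b_i:
  g_1((0, 0)) = 0
  g_2((0, 0)) = 0
Stationarity residual: grad f(x) + sum_i lambda_i a_i = (0, 0)
  -> stationarity OK
Primal feasibility (all g_i <= 0): OK
Dual feasibility (all lambda_i >= 0): OK
Complementary slackness (lambda_i * g_i(x) = 0 for all i): OK

Verdict: yes, KKT holds.

yes


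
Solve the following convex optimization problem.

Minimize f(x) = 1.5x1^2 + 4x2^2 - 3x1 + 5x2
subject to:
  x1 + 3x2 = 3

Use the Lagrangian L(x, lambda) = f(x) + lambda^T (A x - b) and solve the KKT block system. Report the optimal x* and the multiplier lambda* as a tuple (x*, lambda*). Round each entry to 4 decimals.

Form the Lagrangian:
  L(x, lambda) = (1/2) x^T Q x + c^T x + lambda^T (A x - b)
Stationarity (grad_x L = 0): Q x + c + A^T lambda = 0.
Primal feasibility: A x = b.

This gives the KKT block system:
  [ Q   A^T ] [ x     ]   [-c ]
  [ A    0  ] [ lambda ] = [ b ]

Solving the linear system:
  x*      = (1.8857, 0.3714)
  lambda* = (-2.6571)
  f(x*)   = 2.0857

x* = (1.8857, 0.3714), lambda* = (-2.6571)


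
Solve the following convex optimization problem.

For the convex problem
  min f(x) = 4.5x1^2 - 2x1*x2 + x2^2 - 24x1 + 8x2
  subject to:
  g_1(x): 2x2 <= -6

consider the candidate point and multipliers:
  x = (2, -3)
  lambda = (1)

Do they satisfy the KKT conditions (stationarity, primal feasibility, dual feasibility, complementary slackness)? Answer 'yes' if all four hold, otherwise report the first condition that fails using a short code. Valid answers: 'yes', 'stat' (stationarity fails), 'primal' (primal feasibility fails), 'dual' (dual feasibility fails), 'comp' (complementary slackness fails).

Gradient of f: grad f(x) = Q x + c = (0, -2)
Constraint values g_i(x) = a_i^T x - b_i:
  g_1((2, -3)) = 0
Stationarity residual: grad f(x) + sum_i lambda_i a_i = (0, 0)
  -> stationarity OK
Primal feasibility (all g_i <= 0): OK
Dual feasibility (all lambda_i >= 0): OK
Complementary slackness (lambda_i * g_i(x) = 0 for all i): OK

Verdict: yes, KKT holds.

yes


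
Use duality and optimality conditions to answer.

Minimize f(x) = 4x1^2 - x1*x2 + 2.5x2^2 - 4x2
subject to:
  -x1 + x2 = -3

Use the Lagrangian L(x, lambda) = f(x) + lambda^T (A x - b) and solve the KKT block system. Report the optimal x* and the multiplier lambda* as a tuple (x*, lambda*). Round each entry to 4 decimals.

Form the Lagrangian:
  L(x, lambda) = (1/2) x^T Q x + c^T x + lambda^T (A x - b)
Stationarity (grad_x L = 0): Q x + c + A^T lambda = 0.
Primal feasibility: A x = b.

This gives the KKT block system:
  [ Q   A^T ] [ x     ]   [-c ]
  [ A    0  ] [ lambda ] = [ b ]

Solving the linear system:
  x*      = (1.4545, -1.5455)
  lambda* = (13.1818)
  f(x*)   = 22.8636

x* = (1.4545, -1.5455), lambda* = (13.1818)


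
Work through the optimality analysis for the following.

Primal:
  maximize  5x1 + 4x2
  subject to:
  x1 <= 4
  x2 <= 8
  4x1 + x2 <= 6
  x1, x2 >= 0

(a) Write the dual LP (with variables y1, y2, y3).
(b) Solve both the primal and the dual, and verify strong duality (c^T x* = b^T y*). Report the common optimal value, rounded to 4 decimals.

The standard primal-dual pair for 'max c^T x s.t. A x <= b, x >= 0' is:
  Dual:  min b^T y  s.t.  A^T y >= c,  y >= 0.

So the dual LP is:
  minimize  4y1 + 8y2 + 6y3
  subject to:
    y1 + 4y3 >= 5
    y2 + y3 >= 4
    y1, y2, y3 >= 0

Solving the primal: x* = (0, 6).
  primal value c^T x* = 24.
Solving the dual: y* = (0, 0, 4).
  dual value b^T y* = 24.
Strong duality: c^T x* = b^T y*. Confirmed.

24


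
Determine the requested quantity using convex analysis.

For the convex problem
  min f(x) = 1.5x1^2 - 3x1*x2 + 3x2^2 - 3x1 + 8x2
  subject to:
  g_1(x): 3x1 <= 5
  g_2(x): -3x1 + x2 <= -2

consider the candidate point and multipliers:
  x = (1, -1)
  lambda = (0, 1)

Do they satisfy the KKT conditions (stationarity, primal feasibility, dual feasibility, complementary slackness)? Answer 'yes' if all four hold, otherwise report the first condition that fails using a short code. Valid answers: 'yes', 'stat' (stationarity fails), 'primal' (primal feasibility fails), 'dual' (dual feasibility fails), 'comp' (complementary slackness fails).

Gradient of f: grad f(x) = Q x + c = (3, -1)
Constraint values g_i(x) = a_i^T x - b_i:
  g_1((1, -1)) = -2
  g_2((1, -1)) = -2
Stationarity residual: grad f(x) + sum_i lambda_i a_i = (0, 0)
  -> stationarity OK
Primal feasibility (all g_i <= 0): OK
Dual feasibility (all lambda_i >= 0): OK
Complementary slackness (lambda_i * g_i(x) = 0 for all i): FAILS

Verdict: the first failing condition is complementary_slackness -> comp.

comp


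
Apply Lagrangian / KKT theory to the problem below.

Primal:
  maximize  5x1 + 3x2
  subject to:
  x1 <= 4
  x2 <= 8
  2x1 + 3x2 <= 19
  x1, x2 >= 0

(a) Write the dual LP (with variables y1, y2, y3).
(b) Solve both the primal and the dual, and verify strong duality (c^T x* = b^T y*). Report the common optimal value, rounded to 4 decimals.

The standard primal-dual pair for 'max c^T x s.t. A x <= b, x >= 0' is:
  Dual:  min b^T y  s.t.  A^T y >= c,  y >= 0.

So the dual LP is:
  minimize  4y1 + 8y2 + 19y3
  subject to:
    y1 + 2y3 >= 5
    y2 + 3y3 >= 3
    y1, y2, y3 >= 0

Solving the primal: x* = (4, 3.6667).
  primal value c^T x* = 31.
Solving the dual: y* = (3, 0, 1).
  dual value b^T y* = 31.
Strong duality: c^T x* = b^T y*. Confirmed.

31


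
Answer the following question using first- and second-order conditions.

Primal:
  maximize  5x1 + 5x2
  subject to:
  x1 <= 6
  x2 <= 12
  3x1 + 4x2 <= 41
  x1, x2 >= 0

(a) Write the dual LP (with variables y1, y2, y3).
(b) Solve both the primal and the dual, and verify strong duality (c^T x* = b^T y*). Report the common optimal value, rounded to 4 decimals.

The standard primal-dual pair for 'max c^T x s.t. A x <= b, x >= 0' is:
  Dual:  min b^T y  s.t.  A^T y >= c,  y >= 0.

So the dual LP is:
  minimize  6y1 + 12y2 + 41y3
  subject to:
    y1 + 3y3 >= 5
    y2 + 4y3 >= 5
    y1, y2, y3 >= 0

Solving the primal: x* = (6, 5.75).
  primal value c^T x* = 58.75.
Solving the dual: y* = (1.25, 0, 1.25).
  dual value b^T y* = 58.75.
Strong duality: c^T x* = b^T y*. Confirmed.

58.75


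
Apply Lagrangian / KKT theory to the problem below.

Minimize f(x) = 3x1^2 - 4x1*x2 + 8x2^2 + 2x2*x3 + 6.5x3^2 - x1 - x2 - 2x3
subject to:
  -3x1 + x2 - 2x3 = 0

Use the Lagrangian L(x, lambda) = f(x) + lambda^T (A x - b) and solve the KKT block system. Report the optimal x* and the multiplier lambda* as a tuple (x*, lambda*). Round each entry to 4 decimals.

Form the Lagrangian:
  L(x, lambda) = (1/2) x^T Q x + c^T x + lambda^T (A x - b)
Stationarity (grad_x L = 0): Q x + c + A^T lambda = 0.
Primal feasibility: A x = b.

This gives the KKT block system:
  [ Q   A^T ] [ x     ]   [-c ]
  [ A    0  ] [ lambda ] = [ b ]

Solving the linear system:
  x*      = (-0.0192, 0.079, 0.0683)
  lambda* = (-0.4771)
  f(x*)   = -0.0982

x* = (-0.0192, 0.079, 0.0683), lambda* = (-0.4771)


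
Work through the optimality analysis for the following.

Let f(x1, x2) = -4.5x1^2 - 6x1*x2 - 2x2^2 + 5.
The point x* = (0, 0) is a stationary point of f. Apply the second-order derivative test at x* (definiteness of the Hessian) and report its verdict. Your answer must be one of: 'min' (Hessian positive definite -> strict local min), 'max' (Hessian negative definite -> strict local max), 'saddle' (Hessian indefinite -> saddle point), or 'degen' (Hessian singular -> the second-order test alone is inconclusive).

Compute the Hessian H = grad^2 f:
  H = [[-9, -6], [-6, -4]]
Verify stationarity: grad f(x*) = H x* + g = (0, 0).
Eigenvalues of H: -13, 0.
H has a zero eigenvalue (singular; negative semidefinite but not definite), so H is neither positive definite, negative definite, nor indefinite. The second-order test alone is inconclusive -> degen.
(Indeed, f is constant along the null direction of H through x*, so x* is not a strict local extremum.)

degen


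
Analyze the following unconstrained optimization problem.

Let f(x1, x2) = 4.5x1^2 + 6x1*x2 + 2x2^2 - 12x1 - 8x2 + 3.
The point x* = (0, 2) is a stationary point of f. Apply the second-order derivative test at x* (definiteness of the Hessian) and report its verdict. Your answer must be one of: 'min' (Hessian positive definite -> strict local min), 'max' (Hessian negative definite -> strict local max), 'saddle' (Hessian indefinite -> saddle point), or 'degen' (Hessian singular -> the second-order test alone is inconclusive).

Compute the Hessian H = grad^2 f:
  H = [[9, 6], [6, 4]]
Verify stationarity: grad f(x*) = H x* + g = (0, 0).
Eigenvalues of H: 0, 13.
H has a zero eigenvalue (singular; positive semidefinite but not definite), so H is neither positive definite, negative definite, nor indefinite. The second-order test alone is inconclusive -> degen.
(Indeed, f is constant along the null direction of H through x*, so x* is not a strict local extremum.)

degen


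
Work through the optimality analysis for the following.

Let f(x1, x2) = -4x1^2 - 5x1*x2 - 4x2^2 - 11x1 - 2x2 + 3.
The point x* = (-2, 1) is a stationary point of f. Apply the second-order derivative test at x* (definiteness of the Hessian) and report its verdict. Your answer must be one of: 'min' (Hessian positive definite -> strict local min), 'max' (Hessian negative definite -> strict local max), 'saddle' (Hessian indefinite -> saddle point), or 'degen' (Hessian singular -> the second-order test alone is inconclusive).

Compute the Hessian H = grad^2 f:
  H = [[-8, -5], [-5, -8]]
Verify stationarity: grad f(x*) = H x* + g = (0, 0).
Eigenvalues of H: -13, -3.
Both eigenvalues < 0, so H is negative definite -> x* is a strict local max.

max


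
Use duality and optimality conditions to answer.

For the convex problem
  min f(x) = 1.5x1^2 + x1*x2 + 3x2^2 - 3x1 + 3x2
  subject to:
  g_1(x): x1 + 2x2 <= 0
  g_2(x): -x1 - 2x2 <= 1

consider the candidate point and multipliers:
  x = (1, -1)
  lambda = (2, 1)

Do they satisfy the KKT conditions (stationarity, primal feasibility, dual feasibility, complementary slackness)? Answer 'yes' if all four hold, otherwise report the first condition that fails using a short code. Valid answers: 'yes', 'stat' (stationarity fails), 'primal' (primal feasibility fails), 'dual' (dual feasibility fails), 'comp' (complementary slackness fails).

Gradient of f: grad f(x) = Q x + c = (-1, -2)
Constraint values g_i(x) = a_i^T x - b_i:
  g_1((1, -1)) = -1
  g_2((1, -1)) = 0
Stationarity residual: grad f(x) + sum_i lambda_i a_i = (0, 0)
  -> stationarity OK
Primal feasibility (all g_i <= 0): OK
Dual feasibility (all lambda_i >= 0): OK
Complementary slackness (lambda_i * g_i(x) = 0 for all i): FAILS

Verdict: the first failing condition is complementary_slackness -> comp.

comp


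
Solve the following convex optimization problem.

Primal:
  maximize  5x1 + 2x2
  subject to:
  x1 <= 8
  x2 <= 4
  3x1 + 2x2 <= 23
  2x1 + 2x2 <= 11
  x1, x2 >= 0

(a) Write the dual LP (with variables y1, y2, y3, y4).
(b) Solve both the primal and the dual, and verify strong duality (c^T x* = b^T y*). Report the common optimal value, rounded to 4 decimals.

The standard primal-dual pair for 'max c^T x s.t. A x <= b, x >= 0' is:
  Dual:  min b^T y  s.t.  A^T y >= c,  y >= 0.

So the dual LP is:
  minimize  8y1 + 4y2 + 23y3 + 11y4
  subject to:
    y1 + 3y3 + 2y4 >= 5
    y2 + 2y3 + 2y4 >= 2
    y1, y2, y3, y4 >= 0

Solving the primal: x* = (5.5, 0).
  primal value c^T x* = 27.5.
Solving the dual: y* = (0, 0, 0, 2.5).
  dual value b^T y* = 27.5.
Strong duality: c^T x* = b^T y*. Confirmed.

27.5


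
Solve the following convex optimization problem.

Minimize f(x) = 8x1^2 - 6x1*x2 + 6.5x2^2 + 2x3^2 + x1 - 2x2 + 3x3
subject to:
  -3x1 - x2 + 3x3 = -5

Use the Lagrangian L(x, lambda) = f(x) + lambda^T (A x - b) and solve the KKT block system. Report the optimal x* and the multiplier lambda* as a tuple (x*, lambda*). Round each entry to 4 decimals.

Form the Lagrangian:
  L(x, lambda) = (1/2) x^T Q x + c^T x + lambda^T (A x - b)
Stationarity (grad_x L = 0): Q x + c + A^T lambda = 0.
Primal feasibility: A x = b.

This gives the KKT block system:
  [ Q   A^T ] [ x     ]   [-c ]
  [ A    0  ] [ lambda ] = [ b ]

Solving the linear system:
  x*      = (0.2059, 0.3112, -1.357)
  lambda* = (0.8094)
  f(x*)   = -0.2203

x* = (0.2059, 0.3112, -1.357), lambda* = (0.8094)


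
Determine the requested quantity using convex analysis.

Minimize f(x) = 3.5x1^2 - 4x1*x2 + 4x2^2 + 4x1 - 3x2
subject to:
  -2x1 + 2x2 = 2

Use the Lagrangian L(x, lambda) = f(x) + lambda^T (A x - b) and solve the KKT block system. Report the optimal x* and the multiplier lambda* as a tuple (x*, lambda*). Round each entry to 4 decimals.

Form the Lagrangian:
  L(x, lambda) = (1/2) x^T Q x + c^T x + lambda^T (A x - b)
Stationarity (grad_x L = 0): Q x + c + A^T lambda = 0.
Primal feasibility: A x = b.

This gives the KKT block system:
  [ Q   A^T ] [ x     ]   [-c ]
  [ A    0  ] [ lambda ] = [ b ]

Solving the linear system:
  x*      = (-0.7143, 0.2857)
  lambda* = (-1.0714)
  f(x*)   = -0.7857

x* = (-0.7143, 0.2857), lambda* = (-1.0714)


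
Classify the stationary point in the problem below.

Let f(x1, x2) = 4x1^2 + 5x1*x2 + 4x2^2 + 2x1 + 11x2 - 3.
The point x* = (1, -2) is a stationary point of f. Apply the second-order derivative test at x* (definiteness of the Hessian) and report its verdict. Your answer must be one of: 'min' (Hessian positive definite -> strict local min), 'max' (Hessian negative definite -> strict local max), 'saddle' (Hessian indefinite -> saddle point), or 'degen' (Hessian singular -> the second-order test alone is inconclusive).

Compute the Hessian H = grad^2 f:
  H = [[8, 5], [5, 8]]
Verify stationarity: grad f(x*) = H x* + g = (0, 0).
Eigenvalues of H: 3, 13.
Both eigenvalues > 0, so H is positive definite -> x* is a strict local min.

min


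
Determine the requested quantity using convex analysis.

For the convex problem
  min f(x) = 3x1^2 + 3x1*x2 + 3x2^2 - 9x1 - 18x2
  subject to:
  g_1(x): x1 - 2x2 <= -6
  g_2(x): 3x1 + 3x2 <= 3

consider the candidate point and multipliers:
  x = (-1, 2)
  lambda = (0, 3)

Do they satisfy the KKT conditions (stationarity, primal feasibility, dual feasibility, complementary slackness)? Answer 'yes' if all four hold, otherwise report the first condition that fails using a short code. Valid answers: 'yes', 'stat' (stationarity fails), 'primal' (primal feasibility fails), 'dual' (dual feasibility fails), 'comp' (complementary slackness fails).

Gradient of f: grad f(x) = Q x + c = (-9, -9)
Constraint values g_i(x) = a_i^T x - b_i:
  g_1((-1, 2)) = 1
  g_2((-1, 2)) = 0
Stationarity residual: grad f(x) + sum_i lambda_i a_i = (0, 0)
  -> stationarity OK
Primal feasibility (all g_i <= 0): FAILS
Dual feasibility (all lambda_i >= 0): OK
Complementary slackness (lambda_i * g_i(x) = 0 for all i): OK

Verdict: the first failing condition is primal_feasibility -> primal.

primal


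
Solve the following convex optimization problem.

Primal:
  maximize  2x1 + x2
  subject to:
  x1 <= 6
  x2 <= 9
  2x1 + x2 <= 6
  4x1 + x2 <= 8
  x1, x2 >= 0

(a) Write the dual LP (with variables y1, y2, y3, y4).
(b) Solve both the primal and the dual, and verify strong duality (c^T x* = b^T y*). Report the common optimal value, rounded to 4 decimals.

The standard primal-dual pair for 'max c^T x s.t. A x <= b, x >= 0' is:
  Dual:  min b^T y  s.t.  A^T y >= c,  y >= 0.

So the dual LP is:
  minimize  6y1 + 9y2 + 6y3 + 8y4
  subject to:
    y1 + 2y3 + 4y4 >= 2
    y2 + y3 + y4 >= 1
    y1, y2, y3, y4 >= 0

Solving the primal: x* = (0, 6).
  primal value c^T x* = 6.
Solving the dual: y* = (0, 0, 1, 0).
  dual value b^T y* = 6.
Strong duality: c^T x* = b^T y*. Confirmed.

6


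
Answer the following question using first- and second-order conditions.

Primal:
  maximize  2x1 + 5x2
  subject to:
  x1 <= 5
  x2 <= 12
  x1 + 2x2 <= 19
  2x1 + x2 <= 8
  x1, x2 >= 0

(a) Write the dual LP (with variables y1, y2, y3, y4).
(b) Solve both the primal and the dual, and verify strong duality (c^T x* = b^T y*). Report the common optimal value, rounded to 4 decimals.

The standard primal-dual pair for 'max c^T x s.t. A x <= b, x >= 0' is:
  Dual:  min b^T y  s.t.  A^T y >= c,  y >= 0.

So the dual LP is:
  minimize  5y1 + 12y2 + 19y3 + 8y4
  subject to:
    y1 + y3 + 2y4 >= 2
    y2 + 2y3 + y4 >= 5
    y1, y2, y3, y4 >= 0

Solving the primal: x* = (0, 8).
  primal value c^T x* = 40.
Solving the dual: y* = (0, 0, 0, 5).
  dual value b^T y* = 40.
Strong duality: c^T x* = b^T y*. Confirmed.

40


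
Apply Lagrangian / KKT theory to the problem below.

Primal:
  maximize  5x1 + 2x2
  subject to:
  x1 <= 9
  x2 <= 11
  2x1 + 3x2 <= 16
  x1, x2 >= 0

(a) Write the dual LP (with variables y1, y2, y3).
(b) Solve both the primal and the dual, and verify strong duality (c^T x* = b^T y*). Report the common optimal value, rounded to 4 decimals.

The standard primal-dual pair for 'max c^T x s.t. A x <= b, x >= 0' is:
  Dual:  min b^T y  s.t.  A^T y >= c,  y >= 0.

So the dual LP is:
  minimize  9y1 + 11y2 + 16y3
  subject to:
    y1 + 2y3 >= 5
    y2 + 3y3 >= 2
    y1, y2, y3 >= 0

Solving the primal: x* = (8, 0).
  primal value c^T x* = 40.
Solving the dual: y* = (0, 0, 2.5).
  dual value b^T y* = 40.
Strong duality: c^T x* = b^T y*. Confirmed.

40


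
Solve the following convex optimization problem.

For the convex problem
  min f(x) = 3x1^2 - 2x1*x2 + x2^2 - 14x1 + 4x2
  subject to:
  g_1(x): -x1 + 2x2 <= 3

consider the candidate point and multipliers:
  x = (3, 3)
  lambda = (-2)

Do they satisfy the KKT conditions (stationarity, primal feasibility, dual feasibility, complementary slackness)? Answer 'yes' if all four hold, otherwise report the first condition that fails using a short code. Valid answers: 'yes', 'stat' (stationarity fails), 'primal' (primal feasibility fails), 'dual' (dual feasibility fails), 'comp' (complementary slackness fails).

Gradient of f: grad f(x) = Q x + c = (-2, 4)
Constraint values g_i(x) = a_i^T x - b_i:
  g_1((3, 3)) = 0
Stationarity residual: grad f(x) + sum_i lambda_i a_i = (0, 0)
  -> stationarity OK
Primal feasibility (all g_i <= 0): OK
Dual feasibility (all lambda_i >= 0): FAILS
Complementary slackness (lambda_i * g_i(x) = 0 for all i): OK

Verdict: the first failing condition is dual_feasibility -> dual.

dual


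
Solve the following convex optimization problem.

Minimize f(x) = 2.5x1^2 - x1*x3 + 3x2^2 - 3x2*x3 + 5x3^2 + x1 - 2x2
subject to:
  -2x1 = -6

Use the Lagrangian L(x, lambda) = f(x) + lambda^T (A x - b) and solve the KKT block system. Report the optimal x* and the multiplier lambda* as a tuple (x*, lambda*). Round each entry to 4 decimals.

Form the Lagrangian:
  L(x, lambda) = (1/2) x^T Q x + c^T x + lambda^T (A x - b)
Stationarity (grad_x L = 0): Q x + c + A^T lambda = 0.
Primal feasibility: A x = b.

This gives the KKT block system:
  [ Q   A^T ] [ x     ]   [-c ]
  [ A    0  ] [ lambda ] = [ b ]

Solving the linear system:
  x*      = (3, 0.5686, 0.4706)
  lambda* = (7.7647)
  f(x*)   = 24.2255

x* = (3, 0.5686, 0.4706), lambda* = (7.7647)


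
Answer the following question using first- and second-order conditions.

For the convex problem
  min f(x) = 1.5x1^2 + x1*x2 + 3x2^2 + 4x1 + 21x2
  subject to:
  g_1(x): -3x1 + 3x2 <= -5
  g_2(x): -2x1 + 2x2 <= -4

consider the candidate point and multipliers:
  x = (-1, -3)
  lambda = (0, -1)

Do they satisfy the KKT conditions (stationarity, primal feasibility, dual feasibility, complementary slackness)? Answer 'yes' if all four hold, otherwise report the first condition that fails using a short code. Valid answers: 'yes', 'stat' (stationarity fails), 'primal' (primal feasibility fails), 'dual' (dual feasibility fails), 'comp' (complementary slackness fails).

Gradient of f: grad f(x) = Q x + c = (-2, 2)
Constraint values g_i(x) = a_i^T x - b_i:
  g_1((-1, -3)) = -1
  g_2((-1, -3)) = 0
Stationarity residual: grad f(x) + sum_i lambda_i a_i = (0, 0)
  -> stationarity OK
Primal feasibility (all g_i <= 0): OK
Dual feasibility (all lambda_i >= 0): FAILS
Complementary slackness (lambda_i * g_i(x) = 0 for all i): OK

Verdict: the first failing condition is dual_feasibility -> dual.

dual


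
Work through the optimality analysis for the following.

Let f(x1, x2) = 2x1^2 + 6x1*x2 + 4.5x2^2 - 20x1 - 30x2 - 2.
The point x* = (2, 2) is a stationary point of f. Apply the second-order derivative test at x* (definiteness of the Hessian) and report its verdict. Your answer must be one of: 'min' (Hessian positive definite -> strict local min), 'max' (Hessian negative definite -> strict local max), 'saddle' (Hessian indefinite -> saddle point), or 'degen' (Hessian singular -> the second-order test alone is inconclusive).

Compute the Hessian H = grad^2 f:
  H = [[4, 6], [6, 9]]
Verify stationarity: grad f(x*) = H x* + g = (0, 0).
Eigenvalues of H: 0, 13.
H has a zero eigenvalue (singular; positive semidefinite but not definite), so H is neither positive definite, negative definite, nor indefinite. The second-order test alone is inconclusive -> degen.
(Indeed, f is constant along the null direction of H through x*, so x* is not a strict local extremum.)

degen


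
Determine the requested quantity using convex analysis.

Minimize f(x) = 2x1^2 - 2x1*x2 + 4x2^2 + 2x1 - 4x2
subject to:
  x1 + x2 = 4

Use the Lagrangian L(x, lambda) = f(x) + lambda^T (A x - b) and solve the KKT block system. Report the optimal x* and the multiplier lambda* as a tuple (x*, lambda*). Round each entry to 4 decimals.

Form the Lagrangian:
  L(x, lambda) = (1/2) x^T Q x + c^T x + lambda^T (A x - b)
Stationarity (grad_x L = 0): Q x + c + A^T lambda = 0.
Primal feasibility: A x = b.

This gives the KKT block system:
  [ Q   A^T ] [ x     ]   [-c ]
  [ A    0  ] [ lambda ] = [ b ]

Solving the linear system:
  x*      = (2.125, 1.875)
  lambda* = (-6.75)
  f(x*)   = 11.875

x* = (2.125, 1.875), lambda* = (-6.75)
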